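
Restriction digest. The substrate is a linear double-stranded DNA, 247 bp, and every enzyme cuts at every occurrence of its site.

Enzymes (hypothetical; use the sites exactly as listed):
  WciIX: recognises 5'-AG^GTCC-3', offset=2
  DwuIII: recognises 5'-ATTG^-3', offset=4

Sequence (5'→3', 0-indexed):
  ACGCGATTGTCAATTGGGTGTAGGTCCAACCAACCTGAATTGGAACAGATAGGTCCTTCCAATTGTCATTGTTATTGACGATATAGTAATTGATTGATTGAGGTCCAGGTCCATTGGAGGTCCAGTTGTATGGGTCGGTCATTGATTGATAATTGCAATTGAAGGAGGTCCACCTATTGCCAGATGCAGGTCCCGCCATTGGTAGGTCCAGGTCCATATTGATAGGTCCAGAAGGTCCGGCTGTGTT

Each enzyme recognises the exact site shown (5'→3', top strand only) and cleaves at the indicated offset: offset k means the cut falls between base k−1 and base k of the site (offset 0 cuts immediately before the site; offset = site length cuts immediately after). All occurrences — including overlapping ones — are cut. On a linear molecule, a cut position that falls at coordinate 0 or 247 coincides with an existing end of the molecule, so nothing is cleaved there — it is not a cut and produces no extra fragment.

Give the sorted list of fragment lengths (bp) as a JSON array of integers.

[2,3,4,4,4,4,4,6,6,6,6,6,6,7,7,7,8,9,9,10,10,10,12,12,13,13,15,19,25]

Scan for sites:
  WciIX AGGTCC/2: at [21, 50, 100, 106, 117, 165, 187, 203, 209, 223, 232] ⇒ [23, 52, 102, 108, 119, 167, 189, 205, 211, 225, 234]
  DwuIII ATTG/4: at [5, 12, 38, 61, 67, 73, 88, 92, 96, 112, 140, 144, 151, 157, 175, 197, 217] ⇒ [9, 16, 42, 65, 71, 77, 92, 96, 100, 116, 144, 148, 155, 161, 179, 201, 221]

All cut coordinates (distinct, sorted): [9, 16, 23, 42, 52, 65, 71, 77, 92, 96, 100, 102, 108, 116, 119, 144, 148, 155, 161, 167, 179, 189, 201, 205, 211, 221, 225, 234]

Fragments:
  [0,9): 9 bp
  [9,16): 7 bp
  [16,23): 7 bp
  [23,42): 19 bp
  [42,52): 10 bp
  [52,65): 13 bp
  [65,71): 6 bp
  [71,77): 6 bp
  [77,92): 15 bp
  [92,96): 4 bp
  [96,100): 4 bp
  [100,102): 2 bp
  [102,108): 6 bp
  [108,116): 8 bp
  [116,119): 3 bp
  [119,144): 25 bp
  [144,148): 4 bp
  [148,155): 7 bp
  [155,161): 6 bp
  [161,167): 6 bp
  [167,179): 12 bp
  [179,189): 10 bp
  [189,201): 12 bp
  [201,205): 4 bp
  [205,211): 6 bp
  [211,221): 10 bp
  [221,225): 4 bp
  [225,234): 9 bp
  [234,247): 13 bp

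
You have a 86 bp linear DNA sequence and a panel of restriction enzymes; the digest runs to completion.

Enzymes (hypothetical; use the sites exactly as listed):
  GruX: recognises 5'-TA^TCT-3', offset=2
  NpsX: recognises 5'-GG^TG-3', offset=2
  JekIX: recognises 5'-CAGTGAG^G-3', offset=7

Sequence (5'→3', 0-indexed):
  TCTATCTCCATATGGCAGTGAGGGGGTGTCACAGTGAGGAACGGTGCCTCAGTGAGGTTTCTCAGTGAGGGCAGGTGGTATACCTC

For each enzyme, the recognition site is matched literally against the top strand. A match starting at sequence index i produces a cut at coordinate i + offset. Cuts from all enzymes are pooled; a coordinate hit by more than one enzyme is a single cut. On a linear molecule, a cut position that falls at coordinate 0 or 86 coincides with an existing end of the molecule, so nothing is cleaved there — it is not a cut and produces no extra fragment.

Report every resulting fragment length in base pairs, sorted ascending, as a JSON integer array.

[4,4,6,6,11,12,12,13,18]

Scan for sites:
  GruX (TATCT, off=2): starts [2] → cuts [4]
  NpsX (GGTG, off=2): starts [24, 42, 73] → cuts [26, 44, 75]
  JekIX (CAGTGAGG, off=7): starts [15, 31, 49, 62] → cuts [22, 38, 56, 69]

All cut coordinates (distinct, sorted): [4, 22, 26, 38, 44, 56, 69, 75]

Fragments:
  [0,4): 4 bp
  [4,22): 18 bp
  [22,26): 4 bp
  [26,38): 12 bp
  [38,44): 6 bp
  [44,56): 12 bp
  [56,69): 13 bp
  [69,75): 6 bp
  [75,86): 11 bp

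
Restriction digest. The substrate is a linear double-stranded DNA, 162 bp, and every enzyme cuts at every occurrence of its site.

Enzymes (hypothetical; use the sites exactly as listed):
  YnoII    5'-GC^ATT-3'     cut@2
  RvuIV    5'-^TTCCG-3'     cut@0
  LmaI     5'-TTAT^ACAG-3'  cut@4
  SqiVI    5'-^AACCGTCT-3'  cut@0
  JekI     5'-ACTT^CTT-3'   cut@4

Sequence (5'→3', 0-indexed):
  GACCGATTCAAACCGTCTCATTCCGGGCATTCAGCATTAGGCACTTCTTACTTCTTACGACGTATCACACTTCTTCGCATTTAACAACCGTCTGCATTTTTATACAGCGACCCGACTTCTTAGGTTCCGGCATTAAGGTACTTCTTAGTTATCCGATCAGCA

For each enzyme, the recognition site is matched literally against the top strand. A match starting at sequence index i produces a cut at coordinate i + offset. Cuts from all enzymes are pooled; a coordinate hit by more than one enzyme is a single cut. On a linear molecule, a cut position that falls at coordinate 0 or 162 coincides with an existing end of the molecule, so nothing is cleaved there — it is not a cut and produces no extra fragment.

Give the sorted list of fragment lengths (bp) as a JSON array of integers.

[6,6,7,7,7,7,8,8,10,10,10,11,12,15,19,19]

Site scan:
  YnoII (GCATT, off=2): starts [26, 33, 76, 93, 129] → cuts [28, 35, 78, 95, 131]
  RvuIV (TTCCG, off=0): starts [20, 124] → cuts [20, 124]
  LmaI (TTATACAG, off=4): starts [99] → cuts [103]
  SqiVI (AACCGTCT, off=0): starts [10, 85] → cuts [10, 85]
  JekI (ACTTCTT, off=4): starts [42, 49, 68, 114, 139] → cuts [46, 53, 72, 118, 143]

All cut coordinates (distinct, sorted): [10, 20, 28, 35, 46, 53, 72, 78, 85, 95, 103, 118, 124, 131, 143]

Fragment lengths:
  [0,10): 10 bp
  [10,20): 10 bp
  [20,28): 8 bp
  [28,35): 7 bp
  [35,46): 11 bp
  [46,53): 7 bp
  [53,72): 19 bp
  [72,78): 6 bp
  [78,85): 7 bp
  [85,95): 10 bp
  [95,103): 8 bp
  [103,118): 15 bp
  [118,124): 6 bp
  [124,131): 7 bp
  [131,143): 12 bp
  [143,162): 19 bp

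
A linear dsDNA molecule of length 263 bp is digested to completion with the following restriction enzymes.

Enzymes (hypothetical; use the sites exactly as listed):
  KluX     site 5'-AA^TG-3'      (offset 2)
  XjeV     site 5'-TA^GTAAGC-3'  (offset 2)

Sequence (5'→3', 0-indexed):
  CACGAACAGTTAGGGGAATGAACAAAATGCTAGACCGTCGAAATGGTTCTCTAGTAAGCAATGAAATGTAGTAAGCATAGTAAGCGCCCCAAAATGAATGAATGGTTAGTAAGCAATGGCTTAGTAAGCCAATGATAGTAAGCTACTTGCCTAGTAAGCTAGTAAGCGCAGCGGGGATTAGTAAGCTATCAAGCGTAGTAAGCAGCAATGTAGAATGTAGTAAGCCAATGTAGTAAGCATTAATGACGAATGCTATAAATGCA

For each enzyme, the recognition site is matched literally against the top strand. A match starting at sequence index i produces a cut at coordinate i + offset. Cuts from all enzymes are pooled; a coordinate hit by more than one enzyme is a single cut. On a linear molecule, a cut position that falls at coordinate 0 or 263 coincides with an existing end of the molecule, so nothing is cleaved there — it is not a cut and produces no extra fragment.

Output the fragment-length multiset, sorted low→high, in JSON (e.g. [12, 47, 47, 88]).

Per-enzyme occurrences:
  KluX AATG/2: at [16, 25, 41, 59, 64, 92, 96, 100, 114, 130, 206, 213, 226, 241, 248, 257] ⇒ [18, 27, 43, 61, 66, 94, 98, 102, 116, 132, 208, 215, 228, 243, 250, 259]
  XjeV TAGTAAGC/2: at [51, 68, 77, 106, 121, 135, 151, 159, 178, 195, 217, 230] ⇒ [53, 70, 79, 108, 123, 137, 153, 161, 180, 197, 219, 232]

Pooled cuts: [18, 27, 43, 53, 61, 66, 70, 79, 94, 98, 102, 108, 116, 123, 132, 137, 153, 161, 180, 197, 208, 215, 219, 228, 232, 243, 250, 259]

Fragment lengths:
  [0,18): 18 bp
  [18,27): 9 bp
  [27,43): 16 bp
  [43,53): 10 bp
  [53,61): 8 bp
  [61,66): 5 bp
  [66,70): 4 bp
  [70,79): 9 bp
  [79,94): 15 bp
  [94,98): 4 bp
  [98,102): 4 bp
  [102,108): 6 bp
  [108,116): 8 bp
  [116,123): 7 bp
  [123,132): 9 bp
  [132,137): 5 bp
  [137,153): 16 bp
  [153,161): 8 bp
  [161,180): 19 bp
  [180,197): 17 bp
  [197,208): 11 bp
  [208,215): 7 bp
  [215,219): 4 bp
  [219,228): 9 bp
  [228,232): 4 bp
  [232,243): 11 bp
  [243,250): 7 bp
  [250,259): 9 bp
  [259,263): 4 bp

[4,4,4,4,4,4,5,5,6,7,7,7,8,8,8,9,9,9,9,9,10,11,11,15,16,16,17,18,19]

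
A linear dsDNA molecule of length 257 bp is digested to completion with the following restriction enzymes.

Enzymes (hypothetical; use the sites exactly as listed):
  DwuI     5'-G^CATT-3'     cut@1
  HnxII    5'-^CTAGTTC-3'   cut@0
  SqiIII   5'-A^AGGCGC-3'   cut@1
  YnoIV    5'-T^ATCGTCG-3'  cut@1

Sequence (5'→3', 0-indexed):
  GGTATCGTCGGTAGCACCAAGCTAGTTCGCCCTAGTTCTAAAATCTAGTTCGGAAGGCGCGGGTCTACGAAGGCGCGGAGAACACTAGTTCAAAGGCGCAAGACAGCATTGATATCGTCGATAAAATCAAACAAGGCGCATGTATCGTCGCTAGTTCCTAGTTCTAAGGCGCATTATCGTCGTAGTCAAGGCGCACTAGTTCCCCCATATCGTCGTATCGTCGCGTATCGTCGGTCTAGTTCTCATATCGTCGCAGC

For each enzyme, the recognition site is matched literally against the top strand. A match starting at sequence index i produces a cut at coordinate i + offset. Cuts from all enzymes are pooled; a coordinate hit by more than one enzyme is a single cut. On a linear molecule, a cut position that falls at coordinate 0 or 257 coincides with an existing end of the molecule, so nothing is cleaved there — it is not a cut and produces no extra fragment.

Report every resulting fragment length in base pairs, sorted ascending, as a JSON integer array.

[3,4,5,7,7,7,7,8,9,9,9,10,10,10,10,11,11,13,13,13,13,14,16,18,20]

Scan for sites:
  DwuI GCATT/1: at [105, 170] ⇒ [106, 171]
  HnxII CTAGTTC/0: at [21, 31, 44, 84, 150, 157, 195, 235] ⇒ [21, 31, 44, 84, 150, 157, 195, 235]
  SqiIII AAGGCGC/1: at [53, 69, 92, 132, 165, 187] ⇒ [54, 70, 93, 133, 166, 188]
  YnoIV TATCGTCG/1: at [2, 112, 142, 174, 207, 215, 225, 245] ⇒ [3, 113, 143, 175, 208, 216, 226, 246]

All cut coordinates (distinct, sorted): [3, 21, 31, 44, 54, 70, 84, 93, 106, 113, 133, 143, 150, 157, 166, 171, 175, 188, 195, 208, 216, 226, 235, 246]

Fragment lengths:
  [0,3): 3 bp
  [3,21): 18 bp
  [21,31): 10 bp
  [31,44): 13 bp
  [44,54): 10 bp
  [54,70): 16 bp
  [70,84): 14 bp
  [84,93): 9 bp
  [93,106): 13 bp
  [106,113): 7 bp
  [113,133): 20 bp
  [133,143): 10 bp
  [143,150): 7 bp
  [150,157): 7 bp
  [157,166): 9 bp
  [166,171): 5 bp
  [171,175): 4 bp
  [175,188): 13 bp
  [188,195): 7 bp
  [195,208): 13 bp
  [208,216): 8 bp
  [216,226): 10 bp
  [226,235): 9 bp
  [235,246): 11 bp
  [246,257): 11 bp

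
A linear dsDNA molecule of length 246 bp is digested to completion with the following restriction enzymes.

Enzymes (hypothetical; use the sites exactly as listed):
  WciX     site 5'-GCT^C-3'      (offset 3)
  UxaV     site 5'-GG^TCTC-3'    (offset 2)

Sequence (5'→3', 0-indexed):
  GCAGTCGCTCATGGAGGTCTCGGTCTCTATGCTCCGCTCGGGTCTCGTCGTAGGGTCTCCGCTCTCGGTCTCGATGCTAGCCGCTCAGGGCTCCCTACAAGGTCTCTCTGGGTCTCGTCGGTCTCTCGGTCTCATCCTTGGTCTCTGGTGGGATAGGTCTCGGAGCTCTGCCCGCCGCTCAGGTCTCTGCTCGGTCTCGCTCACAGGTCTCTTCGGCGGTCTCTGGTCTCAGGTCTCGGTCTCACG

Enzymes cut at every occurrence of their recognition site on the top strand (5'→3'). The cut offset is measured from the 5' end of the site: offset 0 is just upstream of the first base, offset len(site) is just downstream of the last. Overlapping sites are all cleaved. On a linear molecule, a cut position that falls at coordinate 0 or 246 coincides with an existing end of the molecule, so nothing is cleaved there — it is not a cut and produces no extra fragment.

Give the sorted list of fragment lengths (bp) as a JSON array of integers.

Scan for sites:
  WciX GCTC/3: at [6, 30, 35, 60, 82, 89, 164, 176, 188, 198] ⇒ [9, 33, 38, 63, 85, 92, 167, 179, 191, 201]
  UxaV GGTCTC/2: at [15, 21, 40, 53, 66, 100, 110, 119, 127, 139, 155, 181, 192, 205, 217, 224, 231, 237] ⇒ [17, 23, 42, 55, 68, 102, 112, 121, 129, 141, 157, 183, 194, 207, 219, 226, 233, 239]

Pooled cuts: [9, 17, 23, 33, 38, 42, 55, 63, 68, 85, 92, 102, 112, 121, 129, 141, 157, 167, 179, 183, 191, 194, 201, 207, 219, 226, 233, 239]

Fragments:
  [0,9): 9 bp
  [9,17): 8 bp
  [17,23): 6 bp
  [23,33): 10 bp
  [33,38): 5 bp
  [38,42): 4 bp
  [42,55): 13 bp
  [55,63): 8 bp
  [63,68): 5 bp
  [68,85): 17 bp
  [85,92): 7 bp
  [92,102): 10 bp
  [102,112): 10 bp
  [112,121): 9 bp
  [121,129): 8 bp
  [129,141): 12 bp
  [141,157): 16 bp
  [157,167): 10 bp
  [167,179): 12 bp
  [179,183): 4 bp
  [183,191): 8 bp
  [191,194): 3 bp
  [194,201): 7 bp
  [201,207): 6 bp
  [207,219): 12 bp
  [219,226): 7 bp
  [226,233): 7 bp
  [233,239): 6 bp
  [239,246): 7 bp

[3,4,4,5,5,6,6,6,7,7,7,7,7,8,8,8,8,9,9,10,10,10,10,12,12,12,13,16,17]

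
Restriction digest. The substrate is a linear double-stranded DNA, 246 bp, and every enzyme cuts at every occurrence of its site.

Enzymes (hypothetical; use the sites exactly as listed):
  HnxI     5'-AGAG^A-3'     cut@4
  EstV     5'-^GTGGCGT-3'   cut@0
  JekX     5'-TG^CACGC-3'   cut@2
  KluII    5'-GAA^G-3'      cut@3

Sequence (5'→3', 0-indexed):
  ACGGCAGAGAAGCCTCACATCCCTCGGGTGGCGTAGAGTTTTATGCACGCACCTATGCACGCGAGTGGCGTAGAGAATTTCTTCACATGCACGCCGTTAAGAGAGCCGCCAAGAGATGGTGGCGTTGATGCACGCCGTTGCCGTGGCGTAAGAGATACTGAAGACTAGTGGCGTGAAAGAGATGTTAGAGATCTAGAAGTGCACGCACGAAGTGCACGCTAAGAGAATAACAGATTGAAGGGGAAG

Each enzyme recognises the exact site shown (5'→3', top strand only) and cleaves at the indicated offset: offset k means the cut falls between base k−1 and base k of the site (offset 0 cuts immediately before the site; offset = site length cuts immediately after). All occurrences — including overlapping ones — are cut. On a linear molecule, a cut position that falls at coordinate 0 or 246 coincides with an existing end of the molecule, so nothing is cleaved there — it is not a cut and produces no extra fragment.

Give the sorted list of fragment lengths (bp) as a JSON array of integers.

Scan for sites:
  HnxI (AGAGA, off=4): starts [5, 71, 99, 111, 150, 177, 186, 221] → cuts [9, 75, 103, 115, 154, 181, 190, 225]
  EstV (GTGGCGT, off=0): starts [27, 64, 118, 142, 167] → cuts [27, 64, 118, 142, 167]
  JekX (TGCACGC, off=2): starts [43, 55, 87, 128, 199, 212] → cuts [45, 57, 89, 130, 201, 214]
  KluII (GAAG, off=3): starts [8, 159, 195, 208, 236, 242] → cuts [11, 162, 198, 211, 239, 245]

All cut coordinates (distinct, sorted): [9, 11, 27, 45, 57, 64, 75, 89, 103, 115, 118, 130, 142, 154, 162, 167, 181, 190, 198, 201, 211, 214, 225, 239, 245]

Fragment lengths:
  [0,9): 9 bp
  [9,11): 2 bp
  [11,27): 16 bp
  [27,45): 18 bp
  [45,57): 12 bp
  [57,64): 7 bp
  [64,75): 11 bp
  [75,89): 14 bp
  [89,103): 14 bp
  [103,115): 12 bp
  [115,118): 3 bp
  [118,130): 12 bp
  [130,142): 12 bp
  [142,154): 12 bp
  [154,162): 8 bp
  [162,167): 5 bp
  [167,181): 14 bp
  [181,190): 9 bp
  [190,198): 8 bp
  [198,201): 3 bp
  [201,211): 10 bp
  [211,214): 3 bp
  [214,225): 11 bp
  [225,239): 14 bp
  [239,245): 6 bp
  [245,246): 1 bp

[1,2,3,3,3,5,6,7,8,8,9,9,10,11,11,12,12,12,12,12,14,14,14,14,16,18]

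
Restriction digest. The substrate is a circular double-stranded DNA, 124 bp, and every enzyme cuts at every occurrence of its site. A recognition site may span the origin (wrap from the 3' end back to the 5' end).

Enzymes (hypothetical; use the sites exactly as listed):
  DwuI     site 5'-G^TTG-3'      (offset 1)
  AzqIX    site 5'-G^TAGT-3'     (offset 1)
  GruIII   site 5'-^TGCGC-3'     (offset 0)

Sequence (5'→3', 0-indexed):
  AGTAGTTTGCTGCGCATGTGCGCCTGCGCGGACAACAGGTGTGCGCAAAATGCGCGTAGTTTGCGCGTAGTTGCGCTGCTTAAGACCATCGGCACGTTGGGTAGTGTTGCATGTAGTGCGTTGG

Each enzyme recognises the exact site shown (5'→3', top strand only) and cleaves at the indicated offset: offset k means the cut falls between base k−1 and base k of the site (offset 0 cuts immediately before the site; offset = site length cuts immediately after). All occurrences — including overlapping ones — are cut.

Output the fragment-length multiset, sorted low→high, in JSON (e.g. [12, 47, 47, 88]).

Scan for sites:
  DwuI (GTTG, off=1): starts [69, 95, 105, 119] → cuts [70, 96, 106, 120]
  AzqIX (GTAGT, off=1): starts [1, 55, 66, 100, 112] → cuts [2, 56, 67, 101, 113]
  GruIII (TGCGC, off=0): starts [10, 18, 24, 41, 50, 61, 71] → cuts [10, 18, 24, 41, 50, 61, 71]

All cut coordinates (distinct, sorted): [2, 10, 18, 24, 41, 50, 56, 61, 67, 70, 71, 96, 101, 106, 113, 120]

Fragment lengths:
  2→10: 8 bp
  10→18: 8 bp
  18→24: 6 bp
  24→41: 17 bp
  41→50: 9 bp
  50→56: 6 bp
  56→61: 5 bp
  61→67: 6 bp
  67→70: 3 bp
  70→71: 1 bp
  71→96: 25 bp
  96→101: 5 bp
  101→106: 5 bp
  106→113: 7 bp
  113→120: 7 bp
  120→2 (wrap): 124-120+2 = 6 bp

[1,3,5,5,5,6,6,6,6,7,7,8,8,9,17,25]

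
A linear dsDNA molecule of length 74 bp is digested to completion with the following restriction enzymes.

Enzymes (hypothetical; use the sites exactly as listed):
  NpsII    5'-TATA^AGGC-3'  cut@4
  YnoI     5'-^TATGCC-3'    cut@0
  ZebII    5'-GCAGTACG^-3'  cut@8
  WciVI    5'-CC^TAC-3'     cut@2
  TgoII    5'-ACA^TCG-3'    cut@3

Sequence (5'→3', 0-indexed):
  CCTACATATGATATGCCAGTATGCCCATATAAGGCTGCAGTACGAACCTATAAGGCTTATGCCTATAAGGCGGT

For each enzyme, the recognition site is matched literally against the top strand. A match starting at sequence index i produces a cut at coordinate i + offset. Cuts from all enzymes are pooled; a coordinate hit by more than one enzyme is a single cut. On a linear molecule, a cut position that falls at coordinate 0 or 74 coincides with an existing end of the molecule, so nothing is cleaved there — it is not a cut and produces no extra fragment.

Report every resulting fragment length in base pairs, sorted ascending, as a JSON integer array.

Scan for sites:
  NpsII (TATAAGGC, off=4): starts [27, 48, 63] → cuts [31, 52, 67]
  YnoI (TATGCC, off=0): starts [11, 19, 57] → cuts [11, 19, 57]
  ZebII (GCAGTACG, off=8): starts [36] → cuts [44]
  WciVI (CCTAC, off=2): starts [0] → cuts [2]
  TgoII (ACATCG, off=3): no sites

All cut coordinates (distinct, sorted): [2, 11, 19, 31, 44, 52, 57, 67]

Fragments:
  [0,2): 2 bp
  [2,11): 9 bp
  [11,19): 8 bp
  [19,31): 12 bp
  [31,44): 13 bp
  [44,52): 8 bp
  [52,57): 5 bp
  [57,67): 10 bp
  [67,74): 7 bp

[2,5,7,8,8,9,10,12,13]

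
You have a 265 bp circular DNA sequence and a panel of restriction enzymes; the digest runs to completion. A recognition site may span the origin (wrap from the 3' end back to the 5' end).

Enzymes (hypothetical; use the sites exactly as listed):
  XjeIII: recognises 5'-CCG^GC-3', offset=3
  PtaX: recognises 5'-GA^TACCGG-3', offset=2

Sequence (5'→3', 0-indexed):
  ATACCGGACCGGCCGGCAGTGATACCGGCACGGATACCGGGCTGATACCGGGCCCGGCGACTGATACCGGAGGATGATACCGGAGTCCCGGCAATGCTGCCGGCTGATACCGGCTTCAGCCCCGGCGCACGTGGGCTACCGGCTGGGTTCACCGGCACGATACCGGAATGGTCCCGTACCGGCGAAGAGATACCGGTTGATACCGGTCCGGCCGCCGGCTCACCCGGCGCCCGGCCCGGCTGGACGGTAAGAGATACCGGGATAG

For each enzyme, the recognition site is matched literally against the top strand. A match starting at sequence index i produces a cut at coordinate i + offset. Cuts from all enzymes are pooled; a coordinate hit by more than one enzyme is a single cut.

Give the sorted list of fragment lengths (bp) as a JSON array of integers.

[4,5,5,5,5,6,7,7,7,7,8,9,9,10,10,10,11,11,12,12,12,13,13,13,16,17,21]

Site scan:
  XjeIII (CCGGC, off=3): starts [8, 12, 24, 53, 87, 99, 109, 121, 138, 151, 178, 207, 214, 223, 230, 235] → cuts [11, 15, 27, 56, 90, 102, 112, 124, 141, 154, 181, 210, 217, 226, 233, 238]
  PtaX (GATACCGG, off=2): starts [20, 32, 43, 62, 75, 105, 158, 188, 198, 252, 264] → cuts [1, 22, 34, 45, 64, 77, 107, 160, 190, 200, 254]

All cut coordinates (distinct, sorted): [1, 11, 15, 22, 27, 34, 45, 56, 64, 77, 90, 102, 107, 112, 124, 141, 154, 160, 181, 190, 200, 210, 217, 226, 233, 238, 254]

Fragments:
  1→11: 10 bp
  11→15: 4 bp
  15→22: 7 bp
  22→27: 5 bp
  27→34: 7 bp
  34→45: 11 bp
  45→56: 11 bp
  56→64: 8 bp
  64→77: 13 bp
  77→90: 13 bp
  90→102: 12 bp
  102→107: 5 bp
  107→112: 5 bp
  112→124: 12 bp
  124→141: 17 bp
  141→154: 13 bp
  154→160: 6 bp
  160→181: 21 bp
  181→190: 9 bp
  190→200: 10 bp
  200→210: 10 bp
  210→217: 7 bp
  217→226: 9 bp
  226→233: 7 bp
  233→238: 5 bp
  238→254: 16 bp
  254→1 (wrap): 265-254+1 = 12 bp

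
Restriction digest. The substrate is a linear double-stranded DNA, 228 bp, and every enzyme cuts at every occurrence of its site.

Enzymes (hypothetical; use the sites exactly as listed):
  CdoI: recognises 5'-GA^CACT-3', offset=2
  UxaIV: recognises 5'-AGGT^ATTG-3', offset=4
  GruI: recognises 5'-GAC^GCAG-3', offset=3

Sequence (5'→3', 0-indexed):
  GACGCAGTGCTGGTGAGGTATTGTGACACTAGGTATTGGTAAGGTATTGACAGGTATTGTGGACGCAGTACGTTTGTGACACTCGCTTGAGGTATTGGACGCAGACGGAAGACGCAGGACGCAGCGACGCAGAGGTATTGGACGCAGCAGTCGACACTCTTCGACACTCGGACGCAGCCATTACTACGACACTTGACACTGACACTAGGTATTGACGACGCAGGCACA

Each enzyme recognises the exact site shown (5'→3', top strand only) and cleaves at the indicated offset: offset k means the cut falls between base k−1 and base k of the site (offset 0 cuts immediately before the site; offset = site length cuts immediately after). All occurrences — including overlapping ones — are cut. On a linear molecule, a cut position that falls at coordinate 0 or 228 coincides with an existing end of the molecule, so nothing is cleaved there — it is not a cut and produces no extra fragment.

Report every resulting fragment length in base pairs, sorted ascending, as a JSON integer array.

[3,6,7,7,7,7,7,8,8,8,8,9,9,9,9,10,10,11,11,13,14,15,16,16]

Per-enzyme occurrences:
  CdoI (GACACT, off=2): starts [24, 77, 152, 162, 187, 194, 200] → cuts [26, 79, 154, 164, 189, 196, 202]
  UxaIV (AGGTATTG, off=4): starts [15, 30, 41, 51, 89, 132, 206] → cuts [19, 34, 45, 55, 93, 136, 210]
  GruI (GACGCAG, off=3): starts [0, 61, 97, 110, 117, 125, 140, 170, 216] → cuts [3, 64, 100, 113, 120, 128, 143, 173, 219]

Pooled cuts: [3, 19, 26, 34, 45, 55, 64, 79, 93, 100, 113, 120, 128, 136, 143, 154, 164, 173, 189, 196, 202, 210, 219]

Fragments:
  [0,3): 3 bp
  [3,19): 16 bp
  [19,26): 7 bp
  [26,34): 8 bp
  [34,45): 11 bp
  [45,55): 10 bp
  [55,64): 9 bp
  [64,79): 15 bp
  [79,93): 14 bp
  [93,100): 7 bp
  [100,113): 13 bp
  [113,120): 7 bp
  [120,128): 8 bp
  [128,136): 8 bp
  [136,143): 7 bp
  [143,154): 11 bp
  [154,164): 10 bp
  [164,173): 9 bp
  [173,189): 16 bp
  [189,196): 7 bp
  [196,202): 6 bp
  [202,210): 8 bp
  [210,219): 9 bp
  [219,228): 9 bp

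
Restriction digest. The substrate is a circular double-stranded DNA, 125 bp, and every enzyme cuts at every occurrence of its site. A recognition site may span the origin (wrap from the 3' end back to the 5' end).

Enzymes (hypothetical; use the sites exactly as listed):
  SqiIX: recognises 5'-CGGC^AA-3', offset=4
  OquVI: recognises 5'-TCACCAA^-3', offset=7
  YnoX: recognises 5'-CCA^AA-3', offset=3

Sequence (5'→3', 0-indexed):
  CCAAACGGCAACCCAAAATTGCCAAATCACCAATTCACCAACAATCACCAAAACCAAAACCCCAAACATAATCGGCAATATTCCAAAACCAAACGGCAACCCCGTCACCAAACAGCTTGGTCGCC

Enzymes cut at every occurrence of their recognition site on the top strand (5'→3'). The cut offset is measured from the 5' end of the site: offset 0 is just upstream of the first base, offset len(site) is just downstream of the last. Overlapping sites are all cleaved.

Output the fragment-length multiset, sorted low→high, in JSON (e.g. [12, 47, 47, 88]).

[1,1,5,6,6,6,6,8,8,9,9,9,9,12,13,17]

Per-enzyme occurrences:
  SqiIX CGGCAA/4: at [5, 72, 93] ⇒ [9, 76, 97]
  OquVI TCACCAA/7: at [26, 34, 44, 104] ⇒ [33, 41, 51, 111]
  YnoX CCAAA/3: at [0, 12, 21, 47, 53, 61, 82, 88, 107] ⇒ [3, 15, 24, 50, 56, 64, 85, 91, 110]

Pooled cuts: [3, 9, 15, 24, 33, 41, 50, 51, 56, 64, 76, 85, 91, 97, 110, 111]

Fragment lengths:
  3→9: 6 bp
  9→15: 6 bp
  15→24: 9 bp
  24→33: 9 bp
  33→41: 8 bp
  41→50: 9 bp
  50→51: 1 bp
  51→56: 5 bp
  56→64: 8 bp
  64→76: 12 bp
  76→85: 9 bp
  85→91: 6 bp
  91→97: 6 bp
  97→110: 13 bp
  110→111: 1 bp
  111→3 (wrap): 125-111+3 = 17 bp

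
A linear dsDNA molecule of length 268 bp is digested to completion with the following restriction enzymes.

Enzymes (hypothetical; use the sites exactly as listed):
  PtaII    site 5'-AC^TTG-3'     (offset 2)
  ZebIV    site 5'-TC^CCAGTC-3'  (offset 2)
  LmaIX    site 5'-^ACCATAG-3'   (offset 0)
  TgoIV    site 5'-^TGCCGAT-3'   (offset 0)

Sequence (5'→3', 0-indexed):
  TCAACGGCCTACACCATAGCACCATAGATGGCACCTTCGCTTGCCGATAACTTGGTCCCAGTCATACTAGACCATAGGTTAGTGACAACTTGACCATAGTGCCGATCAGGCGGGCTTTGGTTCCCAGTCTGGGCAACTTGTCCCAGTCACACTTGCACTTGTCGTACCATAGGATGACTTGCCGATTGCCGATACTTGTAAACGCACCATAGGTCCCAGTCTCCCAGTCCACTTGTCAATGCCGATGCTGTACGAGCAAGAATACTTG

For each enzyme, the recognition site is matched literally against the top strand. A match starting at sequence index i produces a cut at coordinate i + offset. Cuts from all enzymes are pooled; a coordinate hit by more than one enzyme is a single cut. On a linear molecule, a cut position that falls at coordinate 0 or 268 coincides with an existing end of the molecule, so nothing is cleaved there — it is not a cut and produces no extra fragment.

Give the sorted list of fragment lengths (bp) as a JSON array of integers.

Per-enzyme occurrences:
  PtaII (ACTTG, off=2): starts [49, 87, 135, 150, 156, 176, 193, 230, 263] → cuts [51, 89, 137, 152, 158, 178, 195, 232, 265]
  ZebIV (TCCCAGTC, off=2): starts [55, 121, 140, 213, 221] → cuts [57, 123, 142, 215, 223]
  LmaIX (ACCATAG, off=0): starts [12, 20, 70, 92, 165, 205] → cuts [12, 20, 70, 92, 165, 205]
  TgoIV (TGCCGAT, off=0): starts [41, 99, 179, 186, 239] → cuts [41, 99, 179, 186, 239]

Pooled cuts: [12, 20, 41, 51, 57, 70, 89, 92, 99, 123, 137, 142, 152, 158, 165, 178, 179, 186, 195, 205, 215, 223, 232, 239, 265]

Fragment lengths:
  [0,12): 12 bp
  [12,20): 8 bp
  [20,41): 21 bp
  [41,51): 10 bp
  [51,57): 6 bp
  [57,70): 13 bp
  [70,89): 19 bp
  [89,92): 3 bp
  [92,99): 7 bp
  [99,123): 24 bp
  [123,137): 14 bp
  [137,142): 5 bp
  [142,152): 10 bp
  [152,158): 6 bp
  [158,165): 7 bp
  [165,178): 13 bp
  [178,179): 1 bp
  [179,186): 7 bp
  [186,195): 9 bp
  [195,205): 10 bp
  [205,215): 10 bp
  [215,223): 8 bp
  [223,232): 9 bp
  [232,239): 7 bp
  [239,265): 26 bp
  [265,268): 3 bp

[1,3,3,5,6,6,7,7,7,7,8,8,9,9,10,10,10,10,12,13,13,14,19,21,24,26]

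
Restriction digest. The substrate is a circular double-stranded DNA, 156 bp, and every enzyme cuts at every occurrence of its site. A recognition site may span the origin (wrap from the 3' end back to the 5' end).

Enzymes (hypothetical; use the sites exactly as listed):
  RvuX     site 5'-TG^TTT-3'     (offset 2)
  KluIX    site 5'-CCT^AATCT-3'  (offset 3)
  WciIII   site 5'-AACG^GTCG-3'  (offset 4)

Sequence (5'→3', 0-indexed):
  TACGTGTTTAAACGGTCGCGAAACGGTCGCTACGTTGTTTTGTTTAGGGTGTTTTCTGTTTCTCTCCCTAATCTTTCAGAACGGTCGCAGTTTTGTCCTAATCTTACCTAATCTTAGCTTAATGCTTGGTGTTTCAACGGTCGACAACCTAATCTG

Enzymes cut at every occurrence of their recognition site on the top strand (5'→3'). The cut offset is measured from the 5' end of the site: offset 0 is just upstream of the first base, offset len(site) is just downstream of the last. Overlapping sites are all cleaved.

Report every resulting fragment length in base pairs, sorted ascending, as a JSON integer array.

Scan for sites:
  RvuX TGTTT/2: at [4, 35, 40, 49, 56, 129] ⇒ [6, 37, 42, 51, 58, 131]
  KluIX CCTAATCT/3: at [66, 96, 106, 147] ⇒ [69, 99, 109, 150]
  WciIII AACGGTCG/4: at [10, 21, 79, 135] ⇒ [14, 25, 83, 139]

All cut coordinates (distinct, sorted): [6, 14, 25, 37, 42, 51, 58, 69, 83, 99, 109, 131, 139, 150]

Fragments:
  6→14: 8 bp
  14→25: 11 bp
  25→37: 12 bp
  37→42: 5 bp
  42→51: 9 bp
  51→58: 7 bp
  58→69: 11 bp
  69→83: 14 bp
  83→99: 16 bp
  99→109: 10 bp
  109→131: 22 bp
  131→139: 8 bp
  139→150: 11 bp
  150→6 (wrap): 156-150+6 = 12 bp

[5,7,8,8,9,10,11,11,11,12,12,14,16,22]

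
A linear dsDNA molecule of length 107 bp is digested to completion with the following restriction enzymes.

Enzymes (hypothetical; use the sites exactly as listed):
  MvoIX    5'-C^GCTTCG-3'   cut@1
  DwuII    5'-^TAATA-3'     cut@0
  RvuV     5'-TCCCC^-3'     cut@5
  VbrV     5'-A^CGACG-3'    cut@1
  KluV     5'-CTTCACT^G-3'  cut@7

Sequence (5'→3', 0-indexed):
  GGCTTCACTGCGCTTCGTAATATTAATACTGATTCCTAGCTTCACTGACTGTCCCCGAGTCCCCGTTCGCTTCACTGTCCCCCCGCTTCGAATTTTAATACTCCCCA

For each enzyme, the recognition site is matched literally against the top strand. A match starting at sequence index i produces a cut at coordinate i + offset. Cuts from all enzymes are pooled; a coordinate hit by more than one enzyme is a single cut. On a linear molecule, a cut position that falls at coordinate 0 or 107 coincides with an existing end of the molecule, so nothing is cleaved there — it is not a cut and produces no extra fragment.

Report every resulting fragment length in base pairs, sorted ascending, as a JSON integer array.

Scan for sites:
  MvoIX CGCTTCG/1: at [10, 83] ⇒ [11, 84]
  DwuII TAATA/0: at [17, 23, 95] ⇒ [17, 23, 95]
  RvuV TCCCC/5: at [51, 59, 77, 101] ⇒ [56, 64, 82, 106]
  VbrV (ACGACG, off=1): no sites
  KluV CTTCACTG/7: at [2, 39, 69] ⇒ [9, 46, 76]

Pooled cuts: [9, 11, 17, 23, 46, 56, 64, 76, 82, 84, 95, 106]

Fragments:
  [0,9): 9 bp
  [9,11): 2 bp
  [11,17): 6 bp
  [17,23): 6 bp
  [23,46): 23 bp
  [46,56): 10 bp
  [56,64): 8 bp
  [64,76): 12 bp
  [76,82): 6 bp
  [82,84): 2 bp
  [84,95): 11 bp
  [95,106): 11 bp
  [106,107): 1 bp

[1,2,2,6,6,6,8,9,10,11,11,12,23]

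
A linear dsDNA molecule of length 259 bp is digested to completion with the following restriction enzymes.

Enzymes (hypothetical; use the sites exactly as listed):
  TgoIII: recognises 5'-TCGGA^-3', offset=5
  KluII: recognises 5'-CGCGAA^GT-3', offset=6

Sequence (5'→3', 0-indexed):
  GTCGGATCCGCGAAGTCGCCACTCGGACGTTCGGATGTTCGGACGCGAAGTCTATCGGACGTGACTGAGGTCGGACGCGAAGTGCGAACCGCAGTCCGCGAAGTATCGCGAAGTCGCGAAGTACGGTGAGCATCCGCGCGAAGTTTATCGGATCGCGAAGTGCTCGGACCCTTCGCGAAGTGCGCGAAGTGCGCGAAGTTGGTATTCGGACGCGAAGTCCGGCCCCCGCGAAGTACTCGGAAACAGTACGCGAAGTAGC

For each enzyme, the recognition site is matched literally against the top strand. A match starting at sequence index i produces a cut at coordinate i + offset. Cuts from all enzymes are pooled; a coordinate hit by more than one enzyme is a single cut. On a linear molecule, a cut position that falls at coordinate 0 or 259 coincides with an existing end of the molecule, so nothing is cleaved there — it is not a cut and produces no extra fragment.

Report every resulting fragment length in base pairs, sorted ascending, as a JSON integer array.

Site scan:
  TgoIII (TCGGA, off=5): starts [1, 22, 30, 38, 54, 70, 147, 163, 205, 236] → cuts [6, 27, 35, 43, 59, 75, 152, 168, 210, 241]
  KluII (CGCGAAGT, off=6): starts [8, 43, 75, 96, 106, 114, 136, 153, 173, 182, 191, 210, 226, 248] → cuts [14, 49, 81, 102, 112, 120, 142, 159, 179, 188, 197, 216, 232, 254]

Pooled cuts: [6, 14, 27, 35, 43, 49, 59, 75, 81, 102, 112, 120, 142, 152, 159, 168, 179, 188, 197, 210, 216, 232, 241, 254]

Fragment lengths:
  [0,6): 6 bp
  [6,14): 8 bp
  [14,27): 13 bp
  [27,35): 8 bp
  [35,43): 8 bp
  [43,49): 6 bp
  [49,59): 10 bp
  [59,75): 16 bp
  [75,81): 6 bp
  [81,102): 21 bp
  [102,112): 10 bp
  [112,120): 8 bp
  [120,142): 22 bp
  [142,152): 10 bp
  [152,159): 7 bp
  [159,168): 9 bp
  [168,179): 11 bp
  [179,188): 9 bp
  [188,197): 9 bp
  [197,210): 13 bp
  [210,216): 6 bp
  [216,232): 16 bp
  [232,241): 9 bp
  [241,254): 13 bp
  [254,259): 5 bp

[5,6,6,6,6,7,8,8,8,8,9,9,9,9,10,10,10,11,13,13,13,16,16,21,22]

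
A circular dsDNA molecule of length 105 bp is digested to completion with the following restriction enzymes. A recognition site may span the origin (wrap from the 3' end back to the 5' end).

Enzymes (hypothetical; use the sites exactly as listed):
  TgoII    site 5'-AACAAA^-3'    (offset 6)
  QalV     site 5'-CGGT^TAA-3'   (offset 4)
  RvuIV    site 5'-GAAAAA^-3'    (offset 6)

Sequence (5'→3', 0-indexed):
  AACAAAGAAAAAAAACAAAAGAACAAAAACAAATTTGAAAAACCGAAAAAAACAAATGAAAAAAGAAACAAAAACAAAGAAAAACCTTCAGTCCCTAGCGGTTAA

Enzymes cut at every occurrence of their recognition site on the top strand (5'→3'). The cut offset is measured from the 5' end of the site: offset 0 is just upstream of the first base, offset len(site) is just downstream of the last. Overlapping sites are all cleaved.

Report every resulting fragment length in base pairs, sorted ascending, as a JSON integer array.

[6,6,6,6,6,7,7,8,8,9,9,9,18]

Scan for sites:
  TgoII (AACAAA, off=6): starts [0, 13, 21, 27, 50, 66, 72] → cuts [6, 19, 27, 33, 56, 72, 78]
  QalV (CGGTTAA, off=4): starts [98] → cuts [102]
  RvuIV (GAAAAA, off=6): starts [6, 36, 44, 57, 78] → cuts [12, 42, 50, 63, 84]

Pooled cuts: [6, 12, 19, 27, 33, 42, 50, 56, 63, 72, 78, 84, 102]

Fragment lengths:
  6→12: 6 bp
  12→19: 7 bp
  19→27: 8 bp
  27→33: 6 bp
  33→42: 9 bp
  42→50: 8 bp
  50→56: 6 bp
  56→63: 7 bp
  63→72: 9 bp
  72→78: 6 bp
  78→84: 6 bp
  84→102: 18 bp
  102→6 (wrap): 105-102+6 = 9 bp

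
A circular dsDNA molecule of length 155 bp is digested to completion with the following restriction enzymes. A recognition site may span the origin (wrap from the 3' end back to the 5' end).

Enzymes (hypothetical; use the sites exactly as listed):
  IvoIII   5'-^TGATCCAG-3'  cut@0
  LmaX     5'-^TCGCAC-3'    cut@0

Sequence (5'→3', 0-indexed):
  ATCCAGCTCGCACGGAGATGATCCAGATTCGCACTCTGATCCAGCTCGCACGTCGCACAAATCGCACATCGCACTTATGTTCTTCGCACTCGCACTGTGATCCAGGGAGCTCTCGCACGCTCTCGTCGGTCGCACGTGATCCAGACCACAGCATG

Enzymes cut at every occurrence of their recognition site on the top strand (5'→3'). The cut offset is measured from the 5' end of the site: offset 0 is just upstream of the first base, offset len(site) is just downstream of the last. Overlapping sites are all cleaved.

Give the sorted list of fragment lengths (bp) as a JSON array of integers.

Scan for sites:
  IvoIII (TGATCCAG, off=0): starts [18, 36, 97, 136, 153] → cuts [18, 36, 97, 136, 153]
  LmaX (TCGCAC, off=0): starts [7, 28, 45, 52, 61, 68, 83, 89, 112, 129] → cuts [7, 28, 45, 52, 61, 68, 83, 89, 112, 129]

Pooled cuts: [7, 18, 28, 36, 45, 52, 61, 68, 83, 89, 97, 112, 129, 136, 153]

Fragments:
  7→18: 11 bp
  18→28: 10 bp
  28→36: 8 bp
  36→45: 9 bp
  45→52: 7 bp
  52→61: 9 bp
  61→68: 7 bp
  68→83: 15 bp
  83→89: 6 bp
  89→97: 8 bp
  97→112: 15 bp
  112→129: 17 bp
  129→136: 7 bp
  136→153: 17 bp
  153→7 (wrap): 155-153+7 = 9 bp

[6,7,7,7,8,8,9,9,9,10,11,15,15,17,17]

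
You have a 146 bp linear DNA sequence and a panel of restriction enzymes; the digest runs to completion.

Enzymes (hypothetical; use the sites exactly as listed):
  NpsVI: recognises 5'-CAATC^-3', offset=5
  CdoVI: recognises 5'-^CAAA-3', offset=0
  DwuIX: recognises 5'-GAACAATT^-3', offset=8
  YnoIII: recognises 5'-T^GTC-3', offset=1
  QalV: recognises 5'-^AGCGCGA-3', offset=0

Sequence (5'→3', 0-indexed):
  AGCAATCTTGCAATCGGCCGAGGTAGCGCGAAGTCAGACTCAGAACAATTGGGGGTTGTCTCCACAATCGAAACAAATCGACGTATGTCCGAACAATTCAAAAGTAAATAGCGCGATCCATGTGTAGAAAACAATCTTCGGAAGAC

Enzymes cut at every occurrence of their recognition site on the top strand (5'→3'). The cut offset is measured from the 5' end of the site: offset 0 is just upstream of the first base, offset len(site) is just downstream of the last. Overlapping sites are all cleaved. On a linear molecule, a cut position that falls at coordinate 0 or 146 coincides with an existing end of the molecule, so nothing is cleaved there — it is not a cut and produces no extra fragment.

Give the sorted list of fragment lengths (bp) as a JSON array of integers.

[4,7,7,8,9,10,11,12,12,13,26,27]

Scan for sites:
  NpsVI (CAATC, off=5): starts [2, 10, 64, 131] → cuts [7, 15, 69, 136]
  CdoVI (CAAA, off=0): starts [73, 98] → cuts [73, 98]
  DwuIX (GAACAATT, off=8): starts [42, 90] → cuts [50, 98]
  YnoIII (TGTC, off=1): starts [56, 85] → cuts [57, 86]
  QalV (AGCGCGA, off=0): starts [24, 109] → cuts [24, 109]

All cut coordinates (distinct, sorted): [7, 15, 24, 50, 57, 69, 73, 86, 98, 109, 136]

Fragments:
  [0,7): 7 bp
  [7,15): 8 bp
  [15,24): 9 bp
  [24,50): 26 bp
  [50,57): 7 bp
  [57,69): 12 bp
  [69,73): 4 bp
  [73,86): 13 bp
  [86,98): 12 bp
  [98,109): 11 bp
  [109,136): 27 bp
  [136,146): 10 bp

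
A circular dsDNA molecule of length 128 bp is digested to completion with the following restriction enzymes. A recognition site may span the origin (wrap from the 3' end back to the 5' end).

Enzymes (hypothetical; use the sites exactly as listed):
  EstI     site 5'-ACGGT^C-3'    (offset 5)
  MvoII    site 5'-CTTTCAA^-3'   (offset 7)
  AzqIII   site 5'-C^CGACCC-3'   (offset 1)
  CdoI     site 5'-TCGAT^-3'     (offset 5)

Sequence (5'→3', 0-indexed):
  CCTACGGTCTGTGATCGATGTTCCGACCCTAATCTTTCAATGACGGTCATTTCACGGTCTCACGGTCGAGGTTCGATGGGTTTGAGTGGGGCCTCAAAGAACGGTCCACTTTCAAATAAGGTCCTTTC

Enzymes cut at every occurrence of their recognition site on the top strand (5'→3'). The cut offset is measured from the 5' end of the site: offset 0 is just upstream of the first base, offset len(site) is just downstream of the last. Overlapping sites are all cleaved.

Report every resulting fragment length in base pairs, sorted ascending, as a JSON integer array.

Per-enzyme occurrences:
  EstI ACGGTC/5: at [3, 42, 53, 61, 100] ⇒ [8, 47, 58, 66, 105]
  MvoII CTTTCAA/7: at [33, 108] ⇒ [40, 115]
  AzqIII CCGACCC/1: at [22] ⇒ [23]
  CdoI TCGAT/5: at [14, 72] ⇒ [19, 77]

All cut coordinates (distinct, sorted): [8, 19, 23, 40, 47, 58, 66, 77, 105, 115]

Fragment lengths:
  8→19: 11 bp
  19→23: 4 bp
  23→40: 17 bp
  40→47: 7 bp
  47→58: 11 bp
  58→66: 8 bp
  66→77: 11 bp
  77→105: 28 bp
  105→115: 10 bp
  115→8 (wrap): 128-115+8 = 21 bp

[4,7,8,10,11,11,11,17,21,28]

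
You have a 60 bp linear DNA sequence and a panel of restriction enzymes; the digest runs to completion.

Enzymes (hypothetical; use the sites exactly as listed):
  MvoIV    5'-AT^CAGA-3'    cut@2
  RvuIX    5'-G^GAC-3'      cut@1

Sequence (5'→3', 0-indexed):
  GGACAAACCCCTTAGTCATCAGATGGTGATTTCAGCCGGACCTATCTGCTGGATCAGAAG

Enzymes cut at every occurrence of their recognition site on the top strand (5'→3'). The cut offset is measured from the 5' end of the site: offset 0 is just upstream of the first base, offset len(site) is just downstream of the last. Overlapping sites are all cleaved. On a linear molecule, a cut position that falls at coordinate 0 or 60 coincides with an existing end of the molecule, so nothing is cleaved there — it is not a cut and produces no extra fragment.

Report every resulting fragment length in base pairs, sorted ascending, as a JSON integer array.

Site scan:
  MvoIV ATCAGA/2: at [17, 52] ⇒ [19, 54]
  RvuIX GGAC/1: at [0, 37] ⇒ [1, 38]

Pooled cuts: [1, 19, 38, 54]

Fragments:
  [0,1): 1 bp
  [1,19): 18 bp
  [19,38): 19 bp
  [38,54): 16 bp
  [54,60): 6 bp

[1,6,16,18,19]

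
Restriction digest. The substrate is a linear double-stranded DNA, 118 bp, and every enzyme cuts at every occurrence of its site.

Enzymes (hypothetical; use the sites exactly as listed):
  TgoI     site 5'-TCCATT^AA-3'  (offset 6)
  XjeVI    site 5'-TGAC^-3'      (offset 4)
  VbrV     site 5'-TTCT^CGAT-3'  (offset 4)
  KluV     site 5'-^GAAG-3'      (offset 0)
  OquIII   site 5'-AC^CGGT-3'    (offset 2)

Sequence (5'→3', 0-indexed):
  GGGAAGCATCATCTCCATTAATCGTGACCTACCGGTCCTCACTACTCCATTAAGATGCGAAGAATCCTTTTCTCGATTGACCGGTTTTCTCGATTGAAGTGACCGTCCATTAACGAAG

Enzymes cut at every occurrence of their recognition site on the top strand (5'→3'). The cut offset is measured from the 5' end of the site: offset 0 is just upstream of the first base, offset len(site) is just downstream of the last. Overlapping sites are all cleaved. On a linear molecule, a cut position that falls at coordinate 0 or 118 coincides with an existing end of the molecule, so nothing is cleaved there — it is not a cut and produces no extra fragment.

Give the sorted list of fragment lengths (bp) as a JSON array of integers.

[2,3,4,4,5,7,8,8,8,9,9,15,17,19]

Per-enzyme occurrences:
  TgoI (TCCATTAA, off=6): starts [13, 45, 105] → cuts [19, 51, 111]
  XjeVI (TGAC, off=4): starts [24, 77, 99] → cuts [28, 81, 103]
  VbrV (TTCTCGAT, off=4): starts [69, 86] → cuts [73, 90]
  KluV (GAAG, off=0): starts [2, 58, 95, 114] → cuts [2, 58, 95, 114]
  OquIII (ACCGGT, off=2): starts [30, 79] → cuts [32, 81]

All cut coordinates (distinct, sorted): [2, 19, 28, 32, 51, 58, 73, 81, 90, 95, 103, 111, 114]

Fragment lengths:
  [0,2): 2 bp
  [2,19): 17 bp
  [19,28): 9 bp
  [28,32): 4 bp
  [32,51): 19 bp
  [51,58): 7 bp
  [58,73): 15 bp
  [73,81): 8 bp
  [81,90): 9 bp
  [90,95): 5 bp
  [95,103): 8 bp
  [103,111): 8 bp
  [111,114): 3 bp
  [114,118): 4 bp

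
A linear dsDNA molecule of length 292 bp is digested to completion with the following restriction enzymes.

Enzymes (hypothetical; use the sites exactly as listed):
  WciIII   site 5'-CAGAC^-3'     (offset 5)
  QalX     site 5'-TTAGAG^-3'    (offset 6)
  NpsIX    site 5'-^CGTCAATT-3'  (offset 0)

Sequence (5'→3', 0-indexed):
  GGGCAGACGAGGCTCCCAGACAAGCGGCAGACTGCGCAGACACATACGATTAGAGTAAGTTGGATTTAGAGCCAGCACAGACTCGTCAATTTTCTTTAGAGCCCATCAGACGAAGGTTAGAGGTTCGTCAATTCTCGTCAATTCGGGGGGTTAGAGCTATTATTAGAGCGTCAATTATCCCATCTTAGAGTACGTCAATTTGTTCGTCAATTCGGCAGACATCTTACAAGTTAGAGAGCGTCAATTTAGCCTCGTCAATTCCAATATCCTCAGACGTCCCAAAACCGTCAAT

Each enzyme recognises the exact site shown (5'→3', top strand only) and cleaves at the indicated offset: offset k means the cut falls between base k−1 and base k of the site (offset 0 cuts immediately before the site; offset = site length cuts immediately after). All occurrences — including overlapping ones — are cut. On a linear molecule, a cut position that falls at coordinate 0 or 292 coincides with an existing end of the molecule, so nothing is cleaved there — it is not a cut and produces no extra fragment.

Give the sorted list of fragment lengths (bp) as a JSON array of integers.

Per-enzyme occurrences:
  WciIII CAGAC/5: at [3, 16, 27, 36, 77, 106, 215, 270] ⇒ [8, 21, 32, 41, 82, 111, 220, 275]
  QalX TTAGAG/6: at [49, 65, 95, 116, 150, 162, 184, 230] ⇒ [55, 71, 101, 122, 156, 168, 190, 236]
  NpsIX CGTCAATT/0: at [83, 125, 135, 168, 192, 204, 238, 252] ⇒ [83, 125, 135, 168, 192, 204, 238, 252]

Pooled cuts: [8, 21, 32, 41, 55, 71, 82, 83, 101, 111, 122, 125, 135, 156, 168, 190, 192, 204, 220, 236, 238, 252, 275]

Fragments:
  [0,8): 8 bp
  [8,21): 13 bp
  [21,32): 11 bp
  [32,41): 9 bp
  [41,55): 14 bp
  [55,71): 16 bp
  [71,82): 11 bp
  [82,83): 1 bp
  [83,101): 18 bp
  [101,111): 10 bp
  [111,122): 11 bp
  [122,125): 3 bp
  [125,135): 10 bp
  [135,156): 21 bp
  [156,168): 12 bp
  [168,190): 22 bp
  [190,192): 2 bp
  [192,204): 12 bp
  [204,220): 16 bp
  [220,236): 16 bp
  [236,238): 2 bp
  [238,252): 14 bp
  [252,275): 23 bp
  [275,292): 17 bp

[1,2,2,3,8,9,10,10,11,11,11,12,12,13,14,14,16,16,16,17,18,21,22,23]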